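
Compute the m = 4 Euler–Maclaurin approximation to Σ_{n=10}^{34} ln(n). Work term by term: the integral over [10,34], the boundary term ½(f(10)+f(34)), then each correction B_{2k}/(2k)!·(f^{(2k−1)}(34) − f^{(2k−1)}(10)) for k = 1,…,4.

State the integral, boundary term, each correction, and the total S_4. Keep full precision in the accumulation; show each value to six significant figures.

S_4 ≈ 75.7790

Integral: ∫_10^34 ln(x) dx = 72.8704.
½[f(10) + f(34)] = ½[2.30259 + 3.52636] = 2.91447.
So far: 75.7849.
Order-1 term: 1/12 · (0.0294118 − 0.100000) = -0.00588235.
Running total after k=1: 75.7790.
Order-2 term: −1/720 · (5.08854e-05 − 0.00200000) = 2.70710e-06.
Running total after k=2: 75.7790.
Order-3 term: 1/30240 · (5.28222e-07 − 0.000240000) = -7.91904e-09.
Running total after k=3: 75.7790.
Order-4 term: −1/1209600 · (1.37082e-08 − 7.20000e-05) = 5.95125e-11.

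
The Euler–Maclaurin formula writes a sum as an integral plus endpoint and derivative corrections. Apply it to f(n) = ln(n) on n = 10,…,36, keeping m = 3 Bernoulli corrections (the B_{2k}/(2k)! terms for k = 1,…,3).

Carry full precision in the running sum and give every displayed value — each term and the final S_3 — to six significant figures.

∫_10^36 ln(x) dx evaluates to 79.9808.
½[f(10) + f(36)] = ½[2.30259 + 3.58352] = 2.94305.
Running total after boundary: 82.9239.
Correction k=1: B_{2}/2! · (f^{(1)}(36) − f^{(1)}(10)) = 1/12 · (0.0277778 − 0.100000) = -0.00601852.
After k=1: 82.9179.
Correction k=2: B_{4}/4! · (f^{(3)}(36) − f^{(3)}(10)) = −1/720 · (4.28669e-05 − 0.00200000) = 2.71824e-06.
After k=2: 82.9179.
Correction k=3: B_{6}/6! · (f^{(5)}(36) − f^{(5)}(10)) = 1/30240 · (3.96916e-07 − 0.000240000) = -7.92338e-09.

S_3 ≈ 82.9179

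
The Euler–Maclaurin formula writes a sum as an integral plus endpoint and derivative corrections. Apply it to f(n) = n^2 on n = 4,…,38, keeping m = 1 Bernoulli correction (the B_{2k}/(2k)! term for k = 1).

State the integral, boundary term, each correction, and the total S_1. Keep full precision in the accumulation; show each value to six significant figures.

∫_4^38 x^2 dx evaluates to 18269.3.
½[f(4) + f(38)] = ½[16.0000 + 1444.00] = 730.000.
Running total after boundary: 18999.3.
Correction k=1: B_{2}/2! · (f^{(1)}(38) − f^{(1)}(4)) = 1/12 · (76.0000 − 8.00000) = 5.66667.

S_1 ≈ 19005.0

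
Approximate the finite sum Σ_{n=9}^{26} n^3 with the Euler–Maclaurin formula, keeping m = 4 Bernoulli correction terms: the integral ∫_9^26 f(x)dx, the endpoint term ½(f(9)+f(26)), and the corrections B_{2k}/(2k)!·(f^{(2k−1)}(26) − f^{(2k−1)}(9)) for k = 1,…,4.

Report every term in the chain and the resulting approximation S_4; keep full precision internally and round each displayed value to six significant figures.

∫_9^26 x^3 dx evaluates to 112604.
½[f(9) + f(26)] = ½[729.000 + 17576.0] = 9152.50.
So far: 121756.
Correction k=1: B_{2}/2! · (f^{(1)}(26) − f^{(1)}(9)) = 1/12 · (2028.00 − 243.000) = 148.750.
After k=1: 121905.
Correction k=2: B_{4}/4! · (f^{(3)}(26) − f^{(3)}(9)) = −1/720 · (6.00000 − 6.00000) = 0.00000.
After k=2: 121905.
Correction k=3: B_{6}/6! · (f^{(5)}(26) − f^{(5)}(9)) = 1/30240 · (0.00000 − 0.00000) = 0.00000.
After k=3: 121905.
Correction k=4: B_{8}/8! · (f^{(7)}(26) − f^{(7)}(9)) = −1/1209600 · (0.00000 − 0.00000) = 0.00000.

S_4 ≈ 121905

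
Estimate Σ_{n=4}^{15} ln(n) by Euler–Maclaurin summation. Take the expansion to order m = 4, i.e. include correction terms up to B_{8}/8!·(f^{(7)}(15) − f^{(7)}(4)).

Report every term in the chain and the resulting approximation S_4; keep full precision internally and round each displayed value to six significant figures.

S_4 ≈ 26.1075

The integral term ∫_4^15 ln(x) dx = 24.0756.
Endpoint term: (f(4) + f(15))/2 = (1.38629 + 2.70805)/2 = 2.04717.
Running total after boundary: 26.1227.
k=1: B_{2}/(2)! × [f^{(1)}(15) − f^{(1)}(4)] = 1/12 × (0.0666667 − 0.250000) = -0.0152778.
Partial sum through k=1: 26.1075.
k=2: B_{4}/(4)! × [f^{(3)}(15) − f^{(3)}(4)] = −1/720 × (0.000592593 − 0.0312500) = 4.25797e-05.
Partial sum through k=2: 26.1075.
k=3: B_{6}/(6)! × [f^{(5)}(15) − f^{(5)}(4)] = 1/30240 × (3.16049e-05 − 0.0234375) = -7.74004e-07.
Partial sum through k=3: 26.1075.
k=4: B_{8}/(8)! × [f^{(7)}(15) − f^{(7)}(4)] = −1/1209600 × (4.21399e-06 − 0.0439453) = 3.63270e-08.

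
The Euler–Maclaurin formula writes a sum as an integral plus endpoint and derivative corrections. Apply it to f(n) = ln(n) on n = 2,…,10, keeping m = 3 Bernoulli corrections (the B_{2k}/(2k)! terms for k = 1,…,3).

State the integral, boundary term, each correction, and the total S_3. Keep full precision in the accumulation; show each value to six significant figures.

∫_2^10 ln(x) dx evaluates to 13.6396.
Boundary: ½(f(2) + f(10)) = ½(0.693147 + 2.30259) = 1.49787.
So far: 15.1374.
Order-1 term: 1/12 · (0.100000 − 0.500000) = -0.0333333.
After k=1: 15.1041.
Order-2 term: −1/720 · (0.00200000 − 0.250000) = 0.000344444.
After k=2: 15.1044.
Order-3 term: 1/30240 · (0.000240000 − 0.750000) = -2.47937e-05.

S_3 ≈ 15.1044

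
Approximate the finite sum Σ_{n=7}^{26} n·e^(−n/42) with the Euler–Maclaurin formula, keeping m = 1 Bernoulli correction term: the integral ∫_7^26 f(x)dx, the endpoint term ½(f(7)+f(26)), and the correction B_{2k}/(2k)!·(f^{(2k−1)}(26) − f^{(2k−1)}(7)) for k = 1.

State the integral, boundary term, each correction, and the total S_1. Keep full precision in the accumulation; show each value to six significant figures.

S_1 ≈ 214.147

Integral: ∫_7^26 x·e^(−x/42) dx = 204.226.
Endpoint term: (f(7) + f(26))/2 = (5.92537 + 13.9999)/2 = 9.96263.
So far: 214.189.
Correction k=1: B_{2}/2! · (f^{(1)}(26) − f^{(1)}(7)) = 1/12 · (0.205126 − 0.705401) = -0.0416896.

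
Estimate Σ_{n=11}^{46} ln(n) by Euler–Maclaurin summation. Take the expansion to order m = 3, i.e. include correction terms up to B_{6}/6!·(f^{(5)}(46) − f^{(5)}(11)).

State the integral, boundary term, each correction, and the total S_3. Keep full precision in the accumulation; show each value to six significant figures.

S_3 ≈ 117.848

Integral: ∫_11^46 ln(x) dx = 114.741.
Endpoint term: (f(11) + f(46))/2 = (2.39790 + 3.82864)/2 = 3.11327.
Running total after boundary: 117.854.
Correction k=1: B_{2}/2! · (f^{(1)}(46) − f^{(1)}(11)) = 1/12 · (0.0217391 − 0.0909091) = -0.00576416.
After k=1: 117.848.
Correction k=2: B_{4}/4! · (f^{(3)}(46) − f^{(3)}(11)) = −1/720 · (2.05474e-05 − 0.00150263) = 2.05845e-06.
After k=2: 117.848.
Correction k=3: B_{6}/6! · (f^{(5)}(46) − f^{(5)}(11)) = 1/30240 · (1.16526e-07 − 0.000149021) = -4.92409e-09.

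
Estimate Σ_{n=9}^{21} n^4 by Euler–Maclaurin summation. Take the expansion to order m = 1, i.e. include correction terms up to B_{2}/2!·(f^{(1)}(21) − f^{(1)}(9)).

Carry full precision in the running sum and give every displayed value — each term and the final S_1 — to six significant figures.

The integral term ∫_9^21 x^4 dx = 805010.
Boundary: ½(f(9) + f(21)) = ½(6561.00 + 194481) = 100521.
So far: 905531.
k=1: B_{2}/(2)! × [f^{(1)}(21) − f^{(1)}(9)] = 1/12 × (37044.0 − 2916.00) = 2844.00.

S_1 ≈ 908375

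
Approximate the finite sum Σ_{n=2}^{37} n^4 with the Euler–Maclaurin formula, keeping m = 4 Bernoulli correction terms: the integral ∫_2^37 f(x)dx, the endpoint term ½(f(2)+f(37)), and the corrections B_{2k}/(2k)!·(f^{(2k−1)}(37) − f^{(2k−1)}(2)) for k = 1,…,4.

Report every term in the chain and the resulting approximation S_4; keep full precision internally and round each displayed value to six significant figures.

S_4 ≈ 1.48228e+07

The integral term ∫_2^37 x^4 dx = 1.38688e+07.
Boundary: ½(f(2) + f(37)) = ½(16.0000 + 1.87416e+06) = 937088.
So far: 1.48059e+07.
Order-1 term: 1/12 · (202612 − 32.0000) = 16881.7.
Running total after k=1: 1.48228e+07.
Order-2 term: −1/720 · (888.000 − 48.0000) = -1.16667.
Running total after k=2: 1.48228e+07.
Order-3 term: 1/30240 · (0.00000 − 0.00000) = 0.00000.
Running total after k=3: 1.48228e+07.
Order-4 term: −1/1209600 · (0.00000 − 0.00000) = 0.00000.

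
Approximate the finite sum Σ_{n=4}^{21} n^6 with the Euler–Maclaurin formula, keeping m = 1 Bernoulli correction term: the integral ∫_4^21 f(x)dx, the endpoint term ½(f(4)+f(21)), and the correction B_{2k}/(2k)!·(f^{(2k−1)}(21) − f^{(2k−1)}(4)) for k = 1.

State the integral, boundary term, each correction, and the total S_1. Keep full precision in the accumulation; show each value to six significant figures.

S_1 ≈ 3.02223e+08

The integral term ∫_4^21 x^6 dx = 2.57296e+08.
Endpoint term: (f(4) + f(21))/2 = (4096.00 + 8.57661e+07)/2 = 4.28851e+07.
So far: 3.00181e+08.
k=1: B_{2}/(2)! × [f^{(1)}(21) − f^{(1)}(4)] = 1/12 × (2.45046e+07 − 6144.00) = 2.04154e+06.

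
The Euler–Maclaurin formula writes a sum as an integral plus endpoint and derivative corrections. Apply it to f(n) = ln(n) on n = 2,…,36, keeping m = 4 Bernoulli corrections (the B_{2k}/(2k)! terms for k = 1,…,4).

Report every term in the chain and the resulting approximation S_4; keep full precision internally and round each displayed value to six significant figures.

S_4 ≈ 95.7197

The integral term ∫_2^36 ln(x) dx = 93.6204.
Boundary: ½(f(2) + f(36)) = ½(0.693147 + 3.58352) = 2.13833.
So far: 95.7587.
Correction k=1: B_{2}/2! · (f^{(1)}(36) − f^{(1)}(2)) = 1/12 · (0.0277778 − 0.500000) = -0.0393519.
Partial sum through k=1: 95.7194.
Correction k=2: B_{4}/4! · (f^{(3)}(36) − f^{(3)}(2)) = −1/720 · (4.28669e-05 − 0.250000) = 0.000347163.
Partial sum through k=2: 95.7197.
Correction k=3: B_{6}/6! · (f^{(5)}(36) − f^{(5)}(2)) = 1/30240 · (3.96916e-07 − 0.750000) = -2.48016e-05.
Partial sum through k=3: 95.7197.
Correction k=4: B_{8}/8! · (f^{(7)}(36) − f^{(7)}(2)) = −1/1209600 · (9.18787e-09 − 5.62500) = 4.65030e-06.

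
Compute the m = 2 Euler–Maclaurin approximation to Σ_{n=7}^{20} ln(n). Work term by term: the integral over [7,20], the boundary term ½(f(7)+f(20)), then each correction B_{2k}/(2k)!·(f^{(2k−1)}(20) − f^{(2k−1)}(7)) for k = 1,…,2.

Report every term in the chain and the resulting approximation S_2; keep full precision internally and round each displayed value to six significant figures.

∫_7^20 ln(x) dx evaluates to 33.2933.
Endpoint term: (f(7) + f(20))/2 = (1.94591 + 2.99573)/2 = 2.47082.
Running total after boundary: 35.7641.
Order-1 term: 1/12 · (0.0500000 − 0.142857) = -0.00773810.
After k=1: 35.7564.
Order-2 term: −1/720 · (0.000250000 − 0.00583090) = 7.75126e-06.

S_2 ≈ 35.7564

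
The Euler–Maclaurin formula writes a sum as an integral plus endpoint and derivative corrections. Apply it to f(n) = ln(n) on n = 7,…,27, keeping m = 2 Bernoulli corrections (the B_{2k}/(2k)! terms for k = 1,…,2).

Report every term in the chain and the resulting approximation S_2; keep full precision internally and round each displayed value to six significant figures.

S_2 ≈ 57.9783

Integral: ∫_7^27 ln(x) dx = 55.3662.
½[f(7) + f(27)] = ½[1.94591 + 3.29584] = 2.62087.
Integral + boundary = 57.9871.
k=1: B_{2}/(2)! × [f^{(1)}(27) − f^{(1)}(7)] = 1/12 × (0.0370370 − 0.142857) = -0.00881834.
Partial sum through k=1: 57.9783.
k=2: B_{4}/(4)! × [f^{(3)}(27) − f^{(3)}(7)] = −1/720 × (0.000101611 − 0.00583090) = 7.95735e-06.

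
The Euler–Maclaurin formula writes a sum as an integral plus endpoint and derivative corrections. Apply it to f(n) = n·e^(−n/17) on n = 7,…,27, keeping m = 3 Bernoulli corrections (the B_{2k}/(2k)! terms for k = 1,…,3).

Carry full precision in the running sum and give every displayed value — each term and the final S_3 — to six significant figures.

S_3 ≈ 122.520

The integral term ∫_7^27 x·e^(−x/17) dx = 117.486.
½[f(7) + f(27)] = ½[4.63736 + 5.51572] = 5.07654.
Running total after boundary: 122.563.
Correction k=1: B_{2}/2! · (f^{(1)}(27) − f^{(1)}(7)) = 1/12 · (-0.120168 − 0.389694) = -0.0424885.
After k=1: 122.520.
Correction k=2: B_{4}/4! · (f^{(3)}(27) − f^{(3)}(7)) = −1/720 · (0.000997936 − 0.00593306) = 6.85434e-06.
After k=2: 122.520.
Correction k=3: B_{6}/6! · (f^{(5)}(27) − f^{(5)}(7)) = 1/30240 · (8.34491e-06 − 3.63934e-05) = -9.27530e-10.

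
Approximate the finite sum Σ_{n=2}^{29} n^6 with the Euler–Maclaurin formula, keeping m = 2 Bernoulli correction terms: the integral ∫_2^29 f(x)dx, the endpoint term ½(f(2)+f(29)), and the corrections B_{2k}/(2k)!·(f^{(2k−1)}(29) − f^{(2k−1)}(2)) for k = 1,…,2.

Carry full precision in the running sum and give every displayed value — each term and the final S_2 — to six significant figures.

The integral term ∫_2^29 x^6 dx = 2.46427e+09.
½[f(2) + f(29)] = ½[64.0000 + 5.94823e+08] = 2.97412e+08.
Running total after boundary: 2.76168e+09.
Correction k=1: B_{2}/2! · (f^{(1)}(29) − f^{(1)}(2)) = 1/12 · (1.23067e+08 − 192.000) = 1.02556e+07.
Running total after k=1: 2.77194e+09.
Correction k=2: B_{4}/4! · (f^{(3)}(29) − f^{(3)}(2)) = −1/720 · (2.92668e+06 − 960.000) = -4063.50.

S_2 ≈ 2.77193e+09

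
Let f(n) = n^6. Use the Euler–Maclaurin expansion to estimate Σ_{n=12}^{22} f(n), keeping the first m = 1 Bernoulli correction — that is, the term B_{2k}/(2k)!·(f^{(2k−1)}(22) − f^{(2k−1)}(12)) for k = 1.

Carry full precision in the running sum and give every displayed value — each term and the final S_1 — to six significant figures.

S_1 ≈ 4.11853e+08

∫_12^22 x^6 dx evaluates to 3.51218e+08.
½[f(12) + f(22)] = ½[2.98598e+06 + 1.13380e+08] = 5.81829e+07.
So far: 4.09401e+08.
Order-1 term: 1/12 · (3.09218e+07 − 1.49299e+06) = 2.45240e+06.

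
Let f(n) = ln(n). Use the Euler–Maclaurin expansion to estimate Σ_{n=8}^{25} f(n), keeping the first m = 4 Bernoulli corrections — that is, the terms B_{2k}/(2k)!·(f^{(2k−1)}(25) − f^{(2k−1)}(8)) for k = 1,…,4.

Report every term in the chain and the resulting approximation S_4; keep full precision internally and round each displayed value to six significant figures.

S_4 ≈ 49.4784

Integral: ∫_8^25 ln(x) dx = 46.8364.
Endpoint term: (f(8) + f(25))/2 = (2.07944 + 3.21888)/2 = 2.64916.
Running total after boundary: 49.4855.
Order-1 term: 1/12 · (0.0400000 − 0.125000) = -0.00708333.
Running total after k=1: 49.4784.
Order-2 term: −1/720 · (0.000128000 − 0.00390625) = 5.24757e-06.
Running total after k=2: 49.4784.
Order-3 term: 1/30240 · (2.45760e-06 − 0.000732422) = -2.41390e-08.
Running total after k=3: 49.4784.
Order-4 term: −1/1209600 · (1.17965e-07 − 0.000343323) = 2.83734e-10.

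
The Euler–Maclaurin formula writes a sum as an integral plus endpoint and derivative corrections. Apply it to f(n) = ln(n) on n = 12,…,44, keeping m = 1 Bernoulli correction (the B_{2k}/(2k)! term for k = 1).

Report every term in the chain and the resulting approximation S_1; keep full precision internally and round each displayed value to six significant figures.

∫_12^44 ln(x) dx evaluates to 104.685.
½[f(12) + f(44)] = ½[2.48491 + 3.78419] = 3.13455.
Integral + boundary = 107.820.
Correction k=1: B_{2}/2! · (f^{(1)}(44) − f^{(1)}(12)) = 1/12 · (0.0227273 − 0.0833333) = -0.00505051.

S_1 ≈ 107.815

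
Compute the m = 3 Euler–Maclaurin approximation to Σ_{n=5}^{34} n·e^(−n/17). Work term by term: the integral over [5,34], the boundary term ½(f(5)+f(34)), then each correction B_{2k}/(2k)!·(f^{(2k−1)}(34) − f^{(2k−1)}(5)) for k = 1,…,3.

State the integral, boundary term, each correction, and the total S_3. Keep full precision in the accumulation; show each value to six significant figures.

∫_5^34 x·e^(−x/17) dx evaluates to 161.365.
½[f(5) + f(34)] = ½[3.72594 + 4.60140] = 4.16367.
Running total after boundary: 165.529.
Order-1 term: 1/12 · (-0.135335 − 0.526016) = -0.0551126.
After k=1: 165.473.
Order-2 term: −1/720 · (0.000468288 − 0.00697714) = 9.04007e-06.
After k=2: 165.473.
Order-3 term: 1/30240 · (4.86112e-06 − 4.19867e-05) = -1.22770e-09.

S_3 ≈ 165.473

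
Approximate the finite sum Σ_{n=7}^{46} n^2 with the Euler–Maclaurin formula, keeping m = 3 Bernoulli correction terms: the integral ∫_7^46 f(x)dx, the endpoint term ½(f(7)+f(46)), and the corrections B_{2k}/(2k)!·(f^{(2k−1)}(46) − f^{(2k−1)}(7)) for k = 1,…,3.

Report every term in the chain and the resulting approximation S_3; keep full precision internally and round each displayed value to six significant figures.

S_3 ≈ 33420.0

The integral term ∫_7^46 x^2 dx = 32331.0.
½[f(7) + f(46)] = ½[49.0000 + 2116.00] = 1082.50.
So far: 33413.5.
Order-1 term: 1/12 · (92.0000 − 14.0000) = 6.50000.
After k=1: 33420.0.
Order-2 term: −1/720 · (0.00000 − 0.00000) = 0.00000.
After k=2: 33420.0.
Order-3 term: 1/30240 · (0.00000 − 0.00000) = 0.00000.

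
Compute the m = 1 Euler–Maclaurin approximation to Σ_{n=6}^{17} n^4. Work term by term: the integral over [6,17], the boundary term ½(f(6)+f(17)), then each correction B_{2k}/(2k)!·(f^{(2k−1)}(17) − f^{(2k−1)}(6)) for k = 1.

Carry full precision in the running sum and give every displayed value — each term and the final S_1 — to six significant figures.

S_1 ≈ 326390

∫_6^17 x^4 dx evaluates to 282416.
½[f(6) + f(17)] = ½[1296.00 + 83521.0] = 42408.5.
So far: 324825.
k=1: B_{2}/(2)! × [f^{(1)}(17) − f^{(1)}(6)] = 1/12 × (19652.0 − 864.000) = 1565.67.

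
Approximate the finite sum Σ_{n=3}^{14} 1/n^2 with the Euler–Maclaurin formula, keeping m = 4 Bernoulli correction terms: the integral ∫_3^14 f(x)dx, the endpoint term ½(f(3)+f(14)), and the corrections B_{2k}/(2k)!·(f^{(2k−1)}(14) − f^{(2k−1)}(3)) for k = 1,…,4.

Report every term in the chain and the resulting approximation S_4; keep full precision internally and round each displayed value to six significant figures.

∫_3^14 1/x^2 dx evaluates to 0.261905.
Endpoint term: (f(3) + f(14))/2 = (0.111111 + 0.00510204)/2 = 0.0581066.
So far: 0.320011.
Order-1 term: 1/12 · (-0.000728863 − (-0.0740741)) = 0.00611210.
Running total after k=1: 0.326123.
Order-2 term: −1/720 · (-4.46243e-05 − (-0.0987654)) = -0.000137112.
Running total after k=2: 0.325986.
Order-3 term: 1/30240 · (-6.83024e-06 − (-0.329218)) = 1.08866e-05.
Running total after k=3: 0.325997.
Order-4 term: −1/1209600 · (-1.95150e-06 − (-2.04847)) = -1.69351e-06.

S_4 ≈ 0.325996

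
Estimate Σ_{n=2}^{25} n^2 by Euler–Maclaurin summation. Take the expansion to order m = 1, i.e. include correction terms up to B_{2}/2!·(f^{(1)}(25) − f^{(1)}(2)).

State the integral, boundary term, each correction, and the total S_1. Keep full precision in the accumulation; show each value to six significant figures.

S_1 ≈ 5524.00

Integral: ∫_2^25 x^2 dx = 5205.67.
Boundary: ½(f(2) + f(25)) = ½(4.00000 + 625.000) = 314.500.
Integral + boundary = 5520.17.
Correction k=1: B_{2}/2! · (f^{(1)}(25) − f^{(1)}(2)) = 1/12 · (50.0000 − 4.00000) = 3.83333.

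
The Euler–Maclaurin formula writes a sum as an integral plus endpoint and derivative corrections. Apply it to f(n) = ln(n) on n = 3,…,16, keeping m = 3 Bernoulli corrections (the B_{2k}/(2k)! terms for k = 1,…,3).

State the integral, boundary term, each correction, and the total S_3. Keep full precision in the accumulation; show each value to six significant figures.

∫_3^16 ln(x) dx evaluates to 28.0656.
½[f(3) + f(16)] = ½[1.09861 + 2.77259] = 1.93560.
So far: 30.0012.
k=1: B_{2}/(2)! × [f^{(1)}(16) − f^{(1)}(3)] = 1/12 × (0.0625000 − 0.333333) = -0.0225694.
Running total after k=1: 29.9786.
k=2: B_{4}/(4)! × [f^{(3)}(16) − f^{(3)}(3)] = −1/720 × (0.000488281 − 0.0740741) = 0.000102202.
Running total after k=2: 29.9787.
k=3: B_{6}/(6)! × [f^{(5)}(16) − f^{(5)}(3)] = 1/30240 × (2.28882e-05 − 0.0987654) = -3.26530e-06.

S_3 ≈ 29.9787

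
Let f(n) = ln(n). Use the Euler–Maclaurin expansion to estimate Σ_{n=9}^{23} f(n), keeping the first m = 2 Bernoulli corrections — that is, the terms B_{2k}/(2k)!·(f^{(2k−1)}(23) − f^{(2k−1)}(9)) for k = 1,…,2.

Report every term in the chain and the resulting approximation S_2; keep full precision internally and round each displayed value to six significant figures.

The integral term ∫_9^23 ln(x) dx = 38.3413.
Endpoint term: (f(9) + f(23))/2 = (2.19722 + 3.13549)/2 = 2.66636.
So far: 41.0077.
k=1: B_{2}/(2)! × [f^{(1)}(23) − f^{(1)}(9)] = 1/12 × (0.0434783 − 0.111111) = -0.00563607.
Running total after k=1: 41.0021.
k=2: B_{4}/(4)! × [f^{(3)}(23) − f^{(3)}(9)] = −1/720 × (0.000164379 − 0.00274348) = 3.58209e-06.

S_2 ≈ 41.0021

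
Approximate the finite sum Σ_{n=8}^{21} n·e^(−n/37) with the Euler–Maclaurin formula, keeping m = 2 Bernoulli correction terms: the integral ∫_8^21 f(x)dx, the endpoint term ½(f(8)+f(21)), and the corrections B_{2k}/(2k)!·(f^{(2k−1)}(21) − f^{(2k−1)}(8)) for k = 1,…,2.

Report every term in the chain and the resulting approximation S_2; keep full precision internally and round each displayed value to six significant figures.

Integral: ∫_8^21 x·e^(−x/37) dx = 124.686.
Boundary: ½(f(8) + f(21)) = ½(6.44449 + 11.9050) = 9.17472.
Integral + boundary = 133.861.
k=1: B_{2}/(2)! × [f^{(1)}(21) − f^{(1)}(8)] = 1/12 × (0.245147 − 0.631386) = -0.0321866.
Running total after k=1: 133.829.
k=2: B_{4}/(4)! × [f^{(3)}(21) − f^{(3)}(8)] = −1/720 × (0.00100727 − 0.00163806) = 8.76101e-07.

S_2 ≈ 133.829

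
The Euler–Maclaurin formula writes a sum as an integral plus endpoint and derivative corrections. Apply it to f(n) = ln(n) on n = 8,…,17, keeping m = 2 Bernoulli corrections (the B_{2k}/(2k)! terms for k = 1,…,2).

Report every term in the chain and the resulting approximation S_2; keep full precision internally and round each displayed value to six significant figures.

S_2 ≈ 24.9799

∫_8^17 ln(x) dx evaluates to 22.5291.
½[f(8) + f(17)] = ½[2.07944 + 2.83321] = 2.45633.
Integral + boundary = 24.9854.
Order-1 term: 1/12 · (0.0588235 − 0.125000) = -0.00551471.
Partial sum through k=1: 24.9799.
Order-2 term: −1/720 · (0.000407083 − 0.00390625) = 4.85995e-06.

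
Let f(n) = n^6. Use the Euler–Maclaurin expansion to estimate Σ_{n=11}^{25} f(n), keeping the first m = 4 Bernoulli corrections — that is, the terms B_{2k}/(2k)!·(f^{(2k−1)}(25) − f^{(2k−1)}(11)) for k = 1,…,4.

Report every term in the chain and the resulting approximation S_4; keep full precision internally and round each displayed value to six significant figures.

∫_11^25 x^6 dx evaluates to 8.69147e+08.
½[f(11) + f(25)] = ½[1.77156e+06 + 2.44141e+08] = 1.22956e+08.
Running total after boundary: 9.92103e+08.
Order-1 term: 1/12 · (5.85938e+07 − 966306) = 4.80229e+06.
Partial sum through k=1: 9.96905e+08.
Order-2 term: −1/720 · (1.87500e+06 − 159720) = -2382.33.
Partial sum through k=2: 9.96903e+08.
Order-3 term: 1/30240 · (18000.0 − 7920.00) = 0.333333.
Partial sum through k=3: 9.96903e+08.
Order-4 term: −1/1209600 · (0.00000 − 0.00000) = 0.00000.

S_4 ≈ 9.96903e+08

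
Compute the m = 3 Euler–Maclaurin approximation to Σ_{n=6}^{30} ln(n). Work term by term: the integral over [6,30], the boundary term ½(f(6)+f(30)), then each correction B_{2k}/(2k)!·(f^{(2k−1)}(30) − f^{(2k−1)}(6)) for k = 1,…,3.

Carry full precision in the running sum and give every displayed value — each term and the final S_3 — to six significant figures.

S_3 ≈ 69.8707

Integral: ∫_6^30 ln(x) dx = 67.2854.
½[f(6) + f(30)] = ½[1.79176 + 3.40120] = 2.59648.
Integral + boundary = 69.8818.
k=1: B_{2}/(2)! × [f^{(1)}(30) − f^{(1)}(6)] = 1/12 × (0.0333333 − 0.166667) = -0.0111111.
Running total after k=1: 69.8707.
k=2: B_{4}/(4)! × [f^{(3)}(30) − f^{(3)}(6)] = −1/720 × (7.40741e-05 − 0.00925926) = 1.27572e-05.
Running total after k=2: 69.8707.
k=3: B_{6}/(6)! × [f^{(5)}(30) − f^{(5)}(6)] = 1/30240 × (9.87654e-07 − 0.00308642) = -1.02031e-07.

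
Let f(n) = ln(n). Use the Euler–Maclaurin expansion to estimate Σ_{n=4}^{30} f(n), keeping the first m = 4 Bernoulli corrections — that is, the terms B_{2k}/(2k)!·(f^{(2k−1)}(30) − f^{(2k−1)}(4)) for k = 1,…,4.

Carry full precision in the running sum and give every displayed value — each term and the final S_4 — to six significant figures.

S_4 ≈ 72.8665

The integral term ∫_4^30 ln(x) dx = 70.4907.
Endpoint term: (f(4) + f(30))/2 = (1.38629 + 3.40120)/2 = 2.39375.
So far: 72.8845.
Order-1 term: 1/12 · (0.0333333 − 0.250000) = -0.0180556.
Partial sum through k=1: 72.8664.
Order-2 term: −1/720 · (7.40741e-05 − 0.0312500) = 4.32999e-05.
Partial sum through k=2: 72.8665.
Order-3 term: 1/30240 · (9.87654e-07 − 0.0234375) = -7.75017e-07.
Partial sum through k=3: 72.8665.
Order-4 term: −1/1209600 · (3.29218e-08 − 0.0439453) = 3.63304e-08.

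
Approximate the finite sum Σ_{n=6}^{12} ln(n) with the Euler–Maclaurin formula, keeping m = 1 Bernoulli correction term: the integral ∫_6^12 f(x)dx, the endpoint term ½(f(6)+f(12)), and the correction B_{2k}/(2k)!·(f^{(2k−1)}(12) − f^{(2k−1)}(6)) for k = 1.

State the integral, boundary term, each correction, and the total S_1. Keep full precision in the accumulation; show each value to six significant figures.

S_1 ≈ 15.1997

∫_6^12 ln(x) dx evaluates to 13.0683.
Endpoint term: (f(6) + f(12))/2 = (1.79176 + 2.48491)/2 = 2.13833.
Running total after boundary: 15.2067.
Correction k=1: B_{2}/2! · (f^{(1)}(12) − f^{(1)}(6)) = 1/12 · (0.0833333 − 0.166667) = -0.00694444.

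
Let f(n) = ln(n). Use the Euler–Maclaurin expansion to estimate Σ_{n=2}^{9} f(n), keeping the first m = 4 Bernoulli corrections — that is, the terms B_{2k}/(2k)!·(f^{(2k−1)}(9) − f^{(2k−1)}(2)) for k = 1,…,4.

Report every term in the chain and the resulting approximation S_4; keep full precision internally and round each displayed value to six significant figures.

S_4 ≈ 12.8018

The integral term ∫_2^9 ln(x) dx = 11.3887.
Endpoint term: (f(2) + f(9))/2 = (0.693147 + 2.19722)/2 = 1.44519.
Integral + boundary = 12.8339.
Order-1 term: 1/12 · (0.111111 − 0.500000) = -0.0324074.
Running total after k=1: 12.8015.
Order-2 term: −1/720 · (0.00274348 − 0.250000) = 0.000343412.
Running total after k=2: 12.8018.
Order-3 term: 1/30240 · (0.000406442 − 0.750000) = -2.47881e-05.
Running total after k=3: 12.8018.
Order-4 term: −1/1209600 · (0.000150534 − 5.62500) = 4.65017e-06.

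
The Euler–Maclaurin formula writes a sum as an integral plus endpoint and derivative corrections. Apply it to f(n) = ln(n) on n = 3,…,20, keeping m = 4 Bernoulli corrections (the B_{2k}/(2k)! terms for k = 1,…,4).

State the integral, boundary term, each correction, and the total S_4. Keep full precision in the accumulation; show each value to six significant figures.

The integral term ∫_3^20 ln(x) dx = 39.6188.
Endpoint term: (f(3) + f(20))/2 = (1.09861 + 2.99573)/2 = 2.04717.
Integral + boundary = 41.6660.
k=1: B_{2}/(2)! × [f^{(1)}(20) − f^{(1)}(3)] = 1/12 × (0.0500000 − 0.333333) = -0.0236111.
After k=1: 41.6424.
k=2: B_{4}/(4)! × [f^{(3)}(20) − f^{(3)}(3)] = −1/720 × (0.000250000 − 0.0740741) = 0.000102533.
After k=2: 41.6425.
k=3: B_{6}/(6)! × [f^{(5)}(20) − f^{(5)}(3)] = 1/30240 × (7.50000e-06 − 0.0987654) = -3.26580e-06.
After k=3: 41.6425.
k=4: B_{8}/(8)! × [f^{(7)}(20) − f^{(7)}(3)] = −1/1209600 × (5.62500e-07 − 0.329218) = 2.72171e-07.

S_4 ≈ 41.6425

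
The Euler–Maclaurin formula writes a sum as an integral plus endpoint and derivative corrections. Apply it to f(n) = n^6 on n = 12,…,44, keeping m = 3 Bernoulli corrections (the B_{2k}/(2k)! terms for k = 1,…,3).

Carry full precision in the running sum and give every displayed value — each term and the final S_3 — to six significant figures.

S_3 ≈ 4.93180e+10

The integral term ∫_12^44 x^6 dx = 4.56060e+10.
½[f(12) + f(44)] = ½[2.98598e+06 + 7.25631e+09] = 3.62965e+09.
Integral + boundary = 4.92356e+10.
k=1: B_{2}/(2)! × [f^{(1)}(44) − f^{(1)}(12)] = 1/12 × (9.89497e+08 − 1.49299e+06) = 8.23337e+07.
After k=1: 4.93180e+10.
k=2: B_{4}/(4)! × [f^{(3)}(44) − f^{(3)}(12)] = −1/720 × (1.02221e+07 − 207360) = -13909.3.
After k=2: 4.93180e+10.
k=3: B_{6}/(6)! × [f^{(5)}(44) − f^{(5)}(12)] = 1/30240 × (31680.0 − 8640.00) = 0.761905.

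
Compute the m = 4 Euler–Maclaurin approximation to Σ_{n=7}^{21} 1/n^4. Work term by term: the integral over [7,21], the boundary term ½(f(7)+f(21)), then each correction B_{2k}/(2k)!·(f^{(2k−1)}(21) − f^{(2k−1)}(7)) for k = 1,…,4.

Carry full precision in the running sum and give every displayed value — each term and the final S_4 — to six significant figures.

The integral term ∫_7^21 1/x^4 dx = 0.000935824.
Endpoint term: (f(7) + f(21))/2 = (0.000416493 + 5.14189e-06)/2 = 0.000210818.
So far: 0.00114664.
Correction k=1: B_{2}/2! · (f^{(1)}(21) − f^{(1)}(7)) = 1/12 · (-9.79408e-07 − (-0.000237996)) = 1.97514e-05.
Running total after k=1: 0.00116639.
Correction k=2: B_{4}/4! · (f^{(3)}(21) − f^{(3)}(7)) = −1/720 · (-6.66264e-08 − (-0.000145712)) = -2.02285e-07.
Running total after k=2: 0.00116619.
Correction k=3: B_{6}/6! · (f^{(5)}(21) − f^{(5)}(7)) = 1/30240 · (-8.46049e-09 − (-0.000166528)) = 5.50659e-09.
Running total after k=3: 0.00116620.
Correction k=4: B_{8}/8! · (f^{(7)}(21) − f^{(7)}(7)) = −1/1209600 · (-1.72663e-09 − (-0.000305868)) = -2.52865e-10.

S_4 ≈ 0.00116620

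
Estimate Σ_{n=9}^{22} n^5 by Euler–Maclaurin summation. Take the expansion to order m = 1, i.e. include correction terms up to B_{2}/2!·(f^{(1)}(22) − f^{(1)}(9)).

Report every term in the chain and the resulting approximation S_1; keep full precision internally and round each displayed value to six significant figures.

Integral: ∫_9^22 x^5 dx = 1.88081e+07.
Boundary: ½(f(9) + f(22)) = ½(59049.0 + 5.15363e+06) = 2.60634e+06.
Running total after boundary: 2.14144e+07.
Correction k=1: B_{2}/2! · (f^{(1)}(22) − f^{(1)}(9)) = 1/12 · (1.17128e+06 − 32805.0) = 94872.9.

S_1 ≈ 2.15093e+07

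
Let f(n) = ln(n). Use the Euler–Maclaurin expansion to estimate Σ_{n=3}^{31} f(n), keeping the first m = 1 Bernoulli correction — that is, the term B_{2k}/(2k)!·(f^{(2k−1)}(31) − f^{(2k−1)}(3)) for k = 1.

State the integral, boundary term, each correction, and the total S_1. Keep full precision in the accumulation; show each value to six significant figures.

Integral: ∫_3^31 ln(x) dx = 75.1578.
Endpoint term: (f(3) + f(31))/2 = (1.09861 + 3.43399)/2 = 2.26630.
So far: 77.4241.
k=1: B_{2}/(2)! × [f^{(1)}(31) − f^{(1)}(3)] = 1/12 × (0.0322581 − 0.333333) = -0.0250896.

S_1 ≈ 77.3990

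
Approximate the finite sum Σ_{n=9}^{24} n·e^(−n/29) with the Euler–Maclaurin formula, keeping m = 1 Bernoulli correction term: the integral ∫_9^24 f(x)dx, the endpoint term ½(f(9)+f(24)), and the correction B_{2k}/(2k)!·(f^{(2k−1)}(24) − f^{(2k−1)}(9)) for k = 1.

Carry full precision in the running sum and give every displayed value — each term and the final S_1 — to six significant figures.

S_1 ≈ 144.661

∫_9^24 x·e^(−x/29) dx evaluates to 136.152.
Boundary: ½(f(9) + f(24)) = ½(6.59875 + 10.4905) = 8.54461.
Integral + boundary = 144.697.
Order-1 term: 1/12 · (0.0753626 − 0.505651) = -0.0358574.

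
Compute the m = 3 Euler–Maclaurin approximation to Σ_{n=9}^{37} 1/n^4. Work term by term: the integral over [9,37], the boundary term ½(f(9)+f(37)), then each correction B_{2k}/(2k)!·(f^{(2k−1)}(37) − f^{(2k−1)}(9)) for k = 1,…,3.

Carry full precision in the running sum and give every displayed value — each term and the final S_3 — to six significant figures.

S_3 ≈ 0.000532747

Integral: ∫_9^37 1/x^4 dx = 0.000450667.
Endpoint term: (f(9) + f(37))/2 = (0.000152416 + 5.33572e-07)/2 = 7.64747e-05.
Running total after boundary: 0.000527141.
Order-1 term: 1/12 · (-5.76835e-08 − (-6.77404e-05)) = 5.64022e-06.
After k=1: 0.000532782.
Order-2 term: −1/720 · (-1.26406e-09 − (-2.50890e-05)) = -3.48441e-08.
After k=2: 0.000532747.
Order-3 term: 1/30240 · (-5.17075e-11 − (-1.73455e-05)) = 5.73593e-10.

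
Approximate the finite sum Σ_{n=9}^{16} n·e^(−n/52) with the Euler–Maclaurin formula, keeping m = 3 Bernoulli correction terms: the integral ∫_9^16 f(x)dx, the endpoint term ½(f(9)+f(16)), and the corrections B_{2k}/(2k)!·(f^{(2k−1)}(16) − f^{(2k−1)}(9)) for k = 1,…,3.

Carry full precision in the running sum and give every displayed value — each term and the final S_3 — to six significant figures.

S_3 ≈ 78.0734

Integral: ∫_9^16 x·e^(−x/52) dx = 68.4230.
Boundary: ½(f(9) + f(16)) = ½(7.56966 + 11.7623) = 9.66596.
Integral + boundary = 78.0890.
k=1: B_{2}/(2)! × [f^{(1)}(16) − f^{(1)}(9)] = 1/12 × (0.508944 − 0.695503) = -0.0155465.
After k=1: 78.0734.
k=2: B_{4}/(4)! × [f^{(3)}(16) − f^{(3)}(9)] = −1/720 × (0.000731963 − 0.000879308) = 2.04646e-07.
After k=2: 78.0734.
k=3: B_{6}/(6)! × [f^{(5)}(16) − f^{(5)}(9)] = 1/30240 × (4.71785e-07 − 5.55253e-07) = -2.76018e-12.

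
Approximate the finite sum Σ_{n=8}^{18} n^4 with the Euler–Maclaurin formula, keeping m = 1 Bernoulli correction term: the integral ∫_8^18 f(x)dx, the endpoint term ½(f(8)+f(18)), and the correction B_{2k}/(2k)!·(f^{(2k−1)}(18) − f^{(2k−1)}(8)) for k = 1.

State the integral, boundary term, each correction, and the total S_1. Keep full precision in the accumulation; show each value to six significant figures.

S_1 ≈ 427669

The integral term ∫_8^18 x^4 dx = 371360.
½[f(8) + f(18)] = ½[4096.00 + 104976] = 54536.0.
So far: 425896.
k=1: B_{2}/(2)! × [f^{(1)}(18) − f^{(1)}(8)] = 1/12 × (23328.0 − 2048.00) = 1773.33.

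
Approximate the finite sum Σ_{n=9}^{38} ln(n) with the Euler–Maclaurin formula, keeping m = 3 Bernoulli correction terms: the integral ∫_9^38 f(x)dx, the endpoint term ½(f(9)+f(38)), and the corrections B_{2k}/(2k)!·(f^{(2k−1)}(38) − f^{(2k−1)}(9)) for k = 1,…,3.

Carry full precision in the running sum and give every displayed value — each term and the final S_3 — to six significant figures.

S_3 ≈ 92.3636

Integral: ∫_9^38 ln(x) dx = 89.4533.
½[f(9) + f(38)] = ½[2.19722 + 3.63759] = 2.91741.
So far: 92.3707.
Correction k=1: B_{2}/2! · (f^{(1)}(38) − f^{(1)}(9)) = 1/12 · (0.0263158 − 0.111111) = -0.00706628.
After k=1: 92.3636.
Correction k=2: B_{4}/4! · (f^{(3)}(38) − f^{(3)}(9)) = −1/720 · (3.64485e-05 − 0.00274348) = 3.75977e-06.
After k=2: 92.3636.
Correction k=3: B_{6}/6! · (f^{(5)}(38) − f^{(5)}(9)) = 1/30240 · (3.02896e-07 − 0.000406442) = -1.34305e-08.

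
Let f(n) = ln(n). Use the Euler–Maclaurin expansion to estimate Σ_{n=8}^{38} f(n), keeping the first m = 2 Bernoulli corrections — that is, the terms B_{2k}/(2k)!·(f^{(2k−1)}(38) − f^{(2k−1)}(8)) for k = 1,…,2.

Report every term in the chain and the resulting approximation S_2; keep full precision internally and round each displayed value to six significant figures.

The integral term ∫_8^38 ln(x) dx = 91.5927.
Endpoint term: (f(8) + f(38))/2 = (2.07944 + 3.63759)/2 = 2.85851.
Integral + boundary = 94.4513.
Correction k=1: B_{2}/2! · (f^{(1)}(38) − f^{(1)}(8)) = 1/12 · (0.0263158 − 0.125000) = -0.00822368.
After k=1: 94.4430.
Correction k=2: B_{4}/4! · (f^{(3)}(38) − f^{(3)}(8)) = −1/720 · (3.64485e-05 − 0.00390625) = 5.37472e-06.

S_2 ≈ 94.4430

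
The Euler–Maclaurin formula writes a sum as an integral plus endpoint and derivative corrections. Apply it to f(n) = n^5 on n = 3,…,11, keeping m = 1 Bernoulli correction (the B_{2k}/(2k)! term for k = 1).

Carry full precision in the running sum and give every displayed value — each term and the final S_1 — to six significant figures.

∫_3^11 x^5 dx evaluates to 295139.
½[f(3) + f(11)] = ½[243.000 + 161051] = 80647.0.
Running total after boundary: 375786.
Correction k=1: B_{2}/2! · (f^{(1)}(11) − f^{(1)}(3)) = 1/12 · (73205.0 − 405.000) = 6066.67.

S_1 ≈ 381852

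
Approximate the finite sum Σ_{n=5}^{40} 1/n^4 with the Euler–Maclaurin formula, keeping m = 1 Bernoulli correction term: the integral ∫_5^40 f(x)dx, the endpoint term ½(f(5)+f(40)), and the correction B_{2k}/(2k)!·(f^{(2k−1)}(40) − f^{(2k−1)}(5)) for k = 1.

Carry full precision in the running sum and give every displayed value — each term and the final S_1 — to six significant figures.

∫_5^40 1/x^4 dx evaluates to 0.00266146.
½[f(5) + f(40)] = ½[0.00160000 + 3.90625e-07] = 0.000800195.
Running total after boundary: 0.00346165.
Order-1 term: 1/12 · (-3.90625e-08 − (-0.00128000)) = 0.000106663.

S_1 ≈ 0.00356832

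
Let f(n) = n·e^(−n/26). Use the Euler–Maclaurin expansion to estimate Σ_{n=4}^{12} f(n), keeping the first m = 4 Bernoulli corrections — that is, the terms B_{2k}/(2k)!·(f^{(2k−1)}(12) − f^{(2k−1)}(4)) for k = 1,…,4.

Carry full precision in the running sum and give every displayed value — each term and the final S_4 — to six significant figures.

S_4 ≈ 51.4901

Integral: ∫_4^12 x·e^(−x/26) dx = 46.0256.
½[f(4) + f(12)] = ½[3.42962 + 7.56376] = 5.49669.
Running total after boundary: 51.5223.
k=1: B_{2}/(2)! × [f^{(1)}(12) − f^{(1)}(4)] = 1/12 × (0.339399 − 0.725496) = -0.0321747.
Running total after k=1: 51.4901.
k=2: B_{4}/(4)! × [f^{(3)}(12) − f^{(3)}(4)] = −1/720 × (0.00236690 − 0.00360992) = 1.72641e-06.
Running total after k=2: 51.4901.
k=3: B_{6}/(6)! × [f^{(5)}(12) − f^{(5)}(4)] = 1/30240 × (6.25996e-06 − 9.09262e-06) = -9.36727e-11.
Running total after k=3: 51.4901.
k=4: B_{8}/(8)! × [f^{(7)}(12) − f^{(7)}(4)] = −1/1209600 × (1.33411e-08 − 1.90017e-08) = 4.67971e-15.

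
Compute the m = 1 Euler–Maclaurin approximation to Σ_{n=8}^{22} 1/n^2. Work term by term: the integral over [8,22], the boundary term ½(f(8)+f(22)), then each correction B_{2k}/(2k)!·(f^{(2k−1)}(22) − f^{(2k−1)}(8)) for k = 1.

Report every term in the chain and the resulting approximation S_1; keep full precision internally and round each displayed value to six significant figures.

S_1 ≈ 0.0887009

∫_8^22 1/x^2 dx evaluates to 0.0795455.
Endpoint term: (f(8) + f(22))/2 = (0.0156250 + 0.00206612)/2 = 0.00884556.
Running total after boundary: 0.0883910.
Order-1 term: 1/12 · (-0.000187829 − (-0.00390625)) = 0.000309868.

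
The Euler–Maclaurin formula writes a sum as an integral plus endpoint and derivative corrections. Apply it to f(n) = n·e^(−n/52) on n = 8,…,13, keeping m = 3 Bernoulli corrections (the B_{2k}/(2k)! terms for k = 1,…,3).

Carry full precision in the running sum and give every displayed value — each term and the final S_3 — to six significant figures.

The integral term ∫_8^13 x·e^(−x/52) dx = 42.7536.
Endpoint term: (f(8) + f(13))/2 = (6.85923 + 10.1244)/2 = 8.49182.
Integral + boundary = 51.2454.
Correction k=1: B_{2}/2! · (f^{(1)}(13) − f^{(1)}(8)) = 1/12 · (0.584101 − 0.725496) = -0.0117829.
Running total after k=1: 51.2336.
Correction k=2: B_{4}/4! · (f^{(3)}(13) − f^{(3)}(8)) = −1/720 · (0.000792050 − 0.000902479) = 1.53374e-07.
Running total after k=2: 51.2336.
Correction k=3: B_{6}/6! · (f^{(5)}(13) − f^{(5)}(8)) = 1/30240 · (5.05949e-07 − 5.68289e-07) = -2.06151e-12.

S_3 ≈ 51.2336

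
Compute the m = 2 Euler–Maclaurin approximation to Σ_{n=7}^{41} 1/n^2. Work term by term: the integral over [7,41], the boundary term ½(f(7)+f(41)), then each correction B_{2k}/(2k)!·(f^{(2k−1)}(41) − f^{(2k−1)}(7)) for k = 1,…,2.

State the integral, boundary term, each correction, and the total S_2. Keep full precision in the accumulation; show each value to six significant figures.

Integral: ∫_7^41 1/x^2 dx = 0.118467.
½[f(7) + f(41)] = ½[0.0204082 + 0.000594884] = 0.0105015.
So far: 0.128968.
Correction k=1: B_{2}/2! · (f^{(1)}(41) − f^{(1)}(7)) = 1/12 · (-2.90187e-05 − (-0.00583090)) = 0.000483490.
Partial sum through k=1: 0.129452.
Correction k=2: B_{4}/4! · (f^{(3)}(41) − f^{(3)}(7)) = −1/720 · (-2.07153e-07 − (-0.00142798)) = -1.98301e-06.

S_2 ≈ 0.129450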